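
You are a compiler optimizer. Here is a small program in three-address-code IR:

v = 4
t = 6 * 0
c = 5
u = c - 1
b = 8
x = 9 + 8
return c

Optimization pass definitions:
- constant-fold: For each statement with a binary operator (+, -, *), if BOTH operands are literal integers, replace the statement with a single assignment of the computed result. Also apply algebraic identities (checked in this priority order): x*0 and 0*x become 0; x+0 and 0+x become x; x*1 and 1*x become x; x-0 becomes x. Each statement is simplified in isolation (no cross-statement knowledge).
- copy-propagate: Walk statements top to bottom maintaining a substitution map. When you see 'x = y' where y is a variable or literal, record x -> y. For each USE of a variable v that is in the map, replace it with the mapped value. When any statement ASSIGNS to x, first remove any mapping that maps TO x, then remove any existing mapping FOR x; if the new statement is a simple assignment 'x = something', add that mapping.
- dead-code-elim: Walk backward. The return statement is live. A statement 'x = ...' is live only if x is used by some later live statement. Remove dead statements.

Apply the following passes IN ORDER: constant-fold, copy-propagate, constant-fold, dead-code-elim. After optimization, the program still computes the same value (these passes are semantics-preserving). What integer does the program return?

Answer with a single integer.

Answer: 5

Derivation:
Initial IR:
  v = 4
  t = 6 * 0
  c = 5
  u = c - 1
  b = 8
  x = 9 + 8
  return c
After constant-fold (7 stmts):
  v = 4
  t = 0
  c = 5
  u = c - 1
  b = 8
  x = 17
  return c
After copy-propagate (7 stmts):
  v = 4
  t = 0
  c = 5
  u = 5 - 1
  b = 8
  x = 17
  return 5
After constant-fold (7 stmts):
  v = 4
  t = 0
  c = 5
  u = 4
  b = 8
  x = 17
  return 5
After dead-code-elim (1 stmts):
  return 5
Evaluate:
  v = 4  =>  v = 4
  t = 6 * 0  =>  t = 0
  c = 5  =>  c = 5
  u = c - 1  =>  u = 4
  b = 8  =>  b = 8
  x = 9 + 8  =>  x = 17
  return c = 5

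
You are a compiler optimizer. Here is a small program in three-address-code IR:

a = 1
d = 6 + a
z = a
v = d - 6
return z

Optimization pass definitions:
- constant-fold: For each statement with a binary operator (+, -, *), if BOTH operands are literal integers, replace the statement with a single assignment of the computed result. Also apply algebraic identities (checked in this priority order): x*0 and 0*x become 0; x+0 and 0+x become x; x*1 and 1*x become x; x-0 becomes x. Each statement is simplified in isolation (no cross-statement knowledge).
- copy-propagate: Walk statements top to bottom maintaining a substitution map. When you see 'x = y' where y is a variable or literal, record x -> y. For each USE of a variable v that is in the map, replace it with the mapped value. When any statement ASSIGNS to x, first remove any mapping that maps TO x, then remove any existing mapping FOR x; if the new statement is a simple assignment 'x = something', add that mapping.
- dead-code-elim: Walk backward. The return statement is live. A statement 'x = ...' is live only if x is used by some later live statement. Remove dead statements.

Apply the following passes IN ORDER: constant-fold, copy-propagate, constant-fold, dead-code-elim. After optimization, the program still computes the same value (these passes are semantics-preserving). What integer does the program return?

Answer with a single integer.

Answer: 1

Derivation:
Initial IR:
  a = 1
  d = 6 + a
  z = a
  v = d - 6
  return z
After constant-fold (5 stmts):
  a = 1
  d = 6 + a
  z = a
  v = d - 6
  return z
After copy-propagate (5 stmts):
  a = 1
  d = 6 + 1
  z = 1
  v = d - 6
  return 1
After constant-fold (5 stmts):
  a = 1
  d = 7
  z = 1
  v = d - 6
  return 1
After dead-code-elim (1 stmts):
  return 1
Evaluate:
  a = 1  =>  a = 1
  d = 6 + a  =>  d = 7
  z = a  =>  z = 1
  v = d - 6  =>  v = 1
  return z = 1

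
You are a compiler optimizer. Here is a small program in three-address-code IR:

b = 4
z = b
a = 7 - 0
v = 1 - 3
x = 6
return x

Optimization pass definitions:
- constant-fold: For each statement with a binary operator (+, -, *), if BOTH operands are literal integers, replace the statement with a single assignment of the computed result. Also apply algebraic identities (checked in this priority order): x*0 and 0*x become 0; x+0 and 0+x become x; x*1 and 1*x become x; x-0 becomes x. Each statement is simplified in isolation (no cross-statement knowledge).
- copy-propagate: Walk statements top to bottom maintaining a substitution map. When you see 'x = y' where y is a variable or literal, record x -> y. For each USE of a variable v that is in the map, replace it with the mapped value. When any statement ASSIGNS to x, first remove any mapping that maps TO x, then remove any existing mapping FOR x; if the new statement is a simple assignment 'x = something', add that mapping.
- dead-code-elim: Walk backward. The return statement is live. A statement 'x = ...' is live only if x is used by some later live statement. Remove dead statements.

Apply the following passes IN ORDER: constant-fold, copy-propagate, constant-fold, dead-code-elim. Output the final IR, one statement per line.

Answer: return 6

Derivation:
Initial IR:
  b = 4
  z = b
  a = 7 - 0
  v = 1 - 3
  x = 6
  return x
After constant-fold (6 stmts):
  b = 4
  z = b
  a = 7
  v = -2
  x = 6
  return x
After copy-propagate (6 stmts):
  b = 4
  z = 4
  a = 7
  v = -2
  x = 6
  return 6
After constant-fold (6 stmts):
  b = 4
  z = 4
  a = 7
  v = -2
  x = 6
  return 6
After dead-code-elim (1 stmts):
  return 6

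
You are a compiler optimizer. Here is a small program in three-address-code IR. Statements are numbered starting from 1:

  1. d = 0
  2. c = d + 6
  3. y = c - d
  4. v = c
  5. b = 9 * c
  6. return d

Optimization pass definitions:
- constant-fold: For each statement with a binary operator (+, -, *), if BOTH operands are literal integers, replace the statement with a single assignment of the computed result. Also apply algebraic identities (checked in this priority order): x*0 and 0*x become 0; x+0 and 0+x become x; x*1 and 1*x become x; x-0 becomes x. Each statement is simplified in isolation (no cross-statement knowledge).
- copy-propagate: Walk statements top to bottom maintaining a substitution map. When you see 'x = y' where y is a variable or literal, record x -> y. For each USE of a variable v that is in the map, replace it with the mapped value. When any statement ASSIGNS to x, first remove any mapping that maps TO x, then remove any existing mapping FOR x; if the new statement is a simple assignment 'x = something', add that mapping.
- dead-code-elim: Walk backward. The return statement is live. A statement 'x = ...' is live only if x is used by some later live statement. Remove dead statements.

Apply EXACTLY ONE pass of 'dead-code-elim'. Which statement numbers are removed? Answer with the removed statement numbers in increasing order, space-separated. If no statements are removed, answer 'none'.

Answer: 2 3 4 5

Derivation:
Backward liveness scan:
Stmt 1 'd = 0': KEEP (d is live); live-in = []
Stmt 2 'c = d + 6': DEAD (c not in live set ['d'])
Stmt 3 'y = c - d': DEAD (y not in live set ['d'])
Stmt 4 'v = c': DEAD (v not in live set ['d'])
Stmt 5 'b = 9 * c': DEAD (b not in live set ['d'])
Stmt 6 'return d': KEEP (return); live-in = ['d']
Removed statement numbers: [2, 3, 4, 5]
Surviving IR:
  d = 0
  return d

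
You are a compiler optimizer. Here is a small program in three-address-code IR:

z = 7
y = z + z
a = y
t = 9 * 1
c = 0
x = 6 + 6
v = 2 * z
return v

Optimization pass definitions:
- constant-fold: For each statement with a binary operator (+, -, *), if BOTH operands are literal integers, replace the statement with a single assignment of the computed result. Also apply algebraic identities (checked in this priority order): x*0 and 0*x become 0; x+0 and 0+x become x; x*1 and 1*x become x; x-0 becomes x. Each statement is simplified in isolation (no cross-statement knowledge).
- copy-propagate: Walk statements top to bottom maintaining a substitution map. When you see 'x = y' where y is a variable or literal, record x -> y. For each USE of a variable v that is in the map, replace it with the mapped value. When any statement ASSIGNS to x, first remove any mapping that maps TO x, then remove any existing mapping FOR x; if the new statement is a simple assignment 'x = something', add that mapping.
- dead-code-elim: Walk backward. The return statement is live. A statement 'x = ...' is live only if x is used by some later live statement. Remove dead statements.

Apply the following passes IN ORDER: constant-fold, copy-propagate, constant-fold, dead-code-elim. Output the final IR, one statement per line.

Answer: v = 14
return v

Derivation:
Initial IR:
  z = 7
  y = z + z
  a = y
  t = 9 * 1
  c = 0
  x = 6 + 6
  v = 2 * z
  return v
After constant-fold (8 stmts):
  z = 7
  y = z + z
  a = y
  t = 9
  c = 0
  x = 12
  v = 2 * z
  return v
After copy-propagate (8 stmts):
  z = 7
  y = 7 + 7
  a = y
  t = 9
  c = 0
  x = 12
  v = 2 * 7
  return v
After constant-fold (8 stmts):
  z = 7
  y = 14
  a = y
  t = 9
  c = 0
  x = 12
  v = 14
  return v
After dead-code-elim (2 stmts):
  v = 14
  return v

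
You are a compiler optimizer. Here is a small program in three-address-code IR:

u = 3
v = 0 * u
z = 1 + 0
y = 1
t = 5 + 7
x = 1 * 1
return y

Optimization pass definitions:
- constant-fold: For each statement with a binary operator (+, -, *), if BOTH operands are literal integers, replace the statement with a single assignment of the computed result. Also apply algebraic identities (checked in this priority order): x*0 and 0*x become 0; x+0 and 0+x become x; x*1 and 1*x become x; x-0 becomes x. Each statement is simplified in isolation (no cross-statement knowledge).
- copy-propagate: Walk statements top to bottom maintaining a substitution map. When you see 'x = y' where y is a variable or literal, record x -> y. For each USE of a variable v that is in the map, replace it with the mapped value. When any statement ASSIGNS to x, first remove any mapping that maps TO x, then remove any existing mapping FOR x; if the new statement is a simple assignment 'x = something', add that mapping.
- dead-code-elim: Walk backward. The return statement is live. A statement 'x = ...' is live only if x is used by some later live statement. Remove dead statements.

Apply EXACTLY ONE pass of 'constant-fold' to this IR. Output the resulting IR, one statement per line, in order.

Applying constant-fold statement-by-statement:
  [1] u = 3  (unchanged)
  [2] v = 0 * u  -> v = 0
  [3] z = 1 + 0  -> z = 1
  [4] y = 1  (unchanged)
  [5] t = 5 + 7  -> t = 12
  [6] x = 1 * 1  -> x = 1
  [7] return y  (unchanged)
Result (7 stmts):
  u = 3
  v = 0
  z = 1
  y = 1
  t = 12
  x = 1
  return y

Answer: u = 3
v = 0
z = 1
y = 1
t = 12
x = 1
return y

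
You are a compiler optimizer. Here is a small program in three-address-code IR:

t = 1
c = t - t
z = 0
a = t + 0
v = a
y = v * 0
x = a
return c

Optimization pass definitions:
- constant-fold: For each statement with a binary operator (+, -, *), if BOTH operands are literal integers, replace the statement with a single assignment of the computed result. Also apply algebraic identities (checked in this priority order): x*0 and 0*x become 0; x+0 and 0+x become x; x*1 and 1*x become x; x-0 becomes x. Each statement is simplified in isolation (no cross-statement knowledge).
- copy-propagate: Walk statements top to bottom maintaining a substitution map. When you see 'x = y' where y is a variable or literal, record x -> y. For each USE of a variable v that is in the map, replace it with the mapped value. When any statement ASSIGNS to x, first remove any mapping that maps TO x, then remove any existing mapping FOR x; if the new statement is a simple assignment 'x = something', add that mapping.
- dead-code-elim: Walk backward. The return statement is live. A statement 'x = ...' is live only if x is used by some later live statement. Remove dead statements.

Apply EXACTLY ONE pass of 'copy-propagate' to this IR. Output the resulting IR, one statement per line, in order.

Answer: t = 1
c = 1 - 1
z = 0
a = 1 + 0
v = a
y = a * 0
x = a
return c

Derivation:
Applying copy-propagate statement-by-statement:
  [1] t = 1  (unchanged)
  [2] c = t - t  -> c = 1 - 1
  [3] z = 0  (unchanged)
  [4] a = t + 0  -> a = 1 + 0
  [5] v = a  (unchanged)
  [6] y = v * 0  -> y = a * 0
  [7] x = a  (unchanged)
  [8] return c  (unchanged)
Result (8 stmts):
  t = 1
  c = 1 - 1
  z = 0
  a = 1 + 0
  v = a
  y = a * 0
  x = a
  return c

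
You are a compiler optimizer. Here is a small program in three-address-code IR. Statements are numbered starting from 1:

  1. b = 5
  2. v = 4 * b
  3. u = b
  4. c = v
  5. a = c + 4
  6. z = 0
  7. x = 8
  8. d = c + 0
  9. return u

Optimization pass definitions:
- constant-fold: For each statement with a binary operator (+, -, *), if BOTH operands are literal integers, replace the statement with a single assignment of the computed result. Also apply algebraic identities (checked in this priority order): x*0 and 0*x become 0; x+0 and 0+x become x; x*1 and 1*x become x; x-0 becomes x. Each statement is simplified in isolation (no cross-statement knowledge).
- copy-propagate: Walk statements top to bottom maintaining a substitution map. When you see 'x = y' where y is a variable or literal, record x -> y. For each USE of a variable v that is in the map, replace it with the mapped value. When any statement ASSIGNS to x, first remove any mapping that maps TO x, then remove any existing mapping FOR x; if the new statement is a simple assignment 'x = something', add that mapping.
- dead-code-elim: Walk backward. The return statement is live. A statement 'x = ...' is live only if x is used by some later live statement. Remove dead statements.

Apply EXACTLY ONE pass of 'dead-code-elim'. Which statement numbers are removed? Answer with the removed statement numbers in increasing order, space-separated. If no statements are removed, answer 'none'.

Answer: 2 4 5 6 7 8

Derivation:
Backward liveness scan:
Stmt 1 'b = 5': KEEP (b is live); live-in = []
Stmt 2 'v = 4 * b': DEAD (v not in live set ['b'])
Stmt 3 'u = b': KEEP (u is live); live-in = ['b']
Stmt 4 'c = v': DEAD (c not in live set ['u'])
Stmt 5 'a = c + 4': DEAD (a not in live set ['u'])
Stmt 6 'z = 0': DEAD (z not in live set ['u'])
Stmt 7 'x = 8': DEAD (x not in live set ['u'])
Stmt 8 'd = c + 0': DEAD (d not in live set ['u'])
Stmt 9 'return u': KEEP (return); live-in = ['u']
Removed statement numbers: [2, 4, 5, 6, 7, 8]
Surviving IR:
  b = 5
  u = b
  return u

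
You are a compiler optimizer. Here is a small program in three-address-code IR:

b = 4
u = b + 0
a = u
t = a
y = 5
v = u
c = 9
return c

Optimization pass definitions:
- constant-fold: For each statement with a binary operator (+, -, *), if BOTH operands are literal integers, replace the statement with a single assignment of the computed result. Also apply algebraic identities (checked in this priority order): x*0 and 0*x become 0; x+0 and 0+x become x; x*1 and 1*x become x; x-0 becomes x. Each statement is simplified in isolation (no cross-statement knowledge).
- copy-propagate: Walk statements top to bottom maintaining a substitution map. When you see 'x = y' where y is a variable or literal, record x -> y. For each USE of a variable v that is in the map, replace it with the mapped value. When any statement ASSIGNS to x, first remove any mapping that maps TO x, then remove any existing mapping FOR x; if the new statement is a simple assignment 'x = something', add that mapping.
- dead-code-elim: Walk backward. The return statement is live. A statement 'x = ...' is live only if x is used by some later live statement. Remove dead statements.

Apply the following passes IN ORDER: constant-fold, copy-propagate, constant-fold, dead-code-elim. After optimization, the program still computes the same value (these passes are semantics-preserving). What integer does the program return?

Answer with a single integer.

Answer: 9

Derivation:
Initial IR:
  b = 4
  u = b + 0
  a = u
  t = a
  y = 5
  v = u
  c = 9
  return c
After constant-fold (8 stmts):
  b = 4
  u = b
  a = u
  t = a
  y = 5
  v = u
  c = 9
  return c
After copy-propagate (8 stmts):
  b = 4
  u = 4
  a = 4
  t = 4
  y = 5
  v = 4
  c = 9
  return 9
After constant-fold (8 stmts):
  b = 4
  u = 4
  a = 4
  t = 4
  y = 5
  v = 4
  c = 9
  return 9
After dead-code-elim (1 stmts):
  return 9
Evaluate:
  b = 4  =>  b = 4
  u = b + 0  =>  u = 4
  a = u  =>  a = 4
  t = a  =>  t = 4
  y = 5  =>  y = 5
  v = u  =>  v = 4
  c = 9  =>  c = 9
  return c = 9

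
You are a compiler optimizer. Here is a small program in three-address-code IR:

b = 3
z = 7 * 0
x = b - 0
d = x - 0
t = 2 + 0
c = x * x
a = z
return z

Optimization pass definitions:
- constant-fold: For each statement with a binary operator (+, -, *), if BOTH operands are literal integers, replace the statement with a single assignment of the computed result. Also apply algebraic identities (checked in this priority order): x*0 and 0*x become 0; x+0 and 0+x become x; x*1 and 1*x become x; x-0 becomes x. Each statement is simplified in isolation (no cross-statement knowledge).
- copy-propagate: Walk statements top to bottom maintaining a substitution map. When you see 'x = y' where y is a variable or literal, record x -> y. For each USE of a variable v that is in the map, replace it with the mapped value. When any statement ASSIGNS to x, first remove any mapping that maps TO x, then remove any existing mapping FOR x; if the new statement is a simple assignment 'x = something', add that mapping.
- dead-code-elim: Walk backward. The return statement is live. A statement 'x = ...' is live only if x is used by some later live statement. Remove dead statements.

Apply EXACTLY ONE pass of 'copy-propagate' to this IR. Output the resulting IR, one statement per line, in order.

Answer: b = 3
z = 7 * 0
x = 3 - 0
d = x - 0
t = 2 + 0
c = x * x
a = z
return z

Derivation:
Applying copy-propagate statement-by-statement:
  [1] b = 3  (unchanged)
  [2] z = 7 * 0  (unchanged)
  [3] x = b - 0  -> x = 3 - 0
  [4] d = x - 0  (unchanged)
  [5] t = 2 + 0  (unchanged)
  [6] c = x * x  (unchanged)
  [7] a = z  (unchanged)
  [8] return z  (unchanged)
Result (8 stmts):
  b = 3
  z = 7 * 0
  x = 3 - 0
  d = x - 0
  t = 2 + 0
  c = x * x
  a = z
  return z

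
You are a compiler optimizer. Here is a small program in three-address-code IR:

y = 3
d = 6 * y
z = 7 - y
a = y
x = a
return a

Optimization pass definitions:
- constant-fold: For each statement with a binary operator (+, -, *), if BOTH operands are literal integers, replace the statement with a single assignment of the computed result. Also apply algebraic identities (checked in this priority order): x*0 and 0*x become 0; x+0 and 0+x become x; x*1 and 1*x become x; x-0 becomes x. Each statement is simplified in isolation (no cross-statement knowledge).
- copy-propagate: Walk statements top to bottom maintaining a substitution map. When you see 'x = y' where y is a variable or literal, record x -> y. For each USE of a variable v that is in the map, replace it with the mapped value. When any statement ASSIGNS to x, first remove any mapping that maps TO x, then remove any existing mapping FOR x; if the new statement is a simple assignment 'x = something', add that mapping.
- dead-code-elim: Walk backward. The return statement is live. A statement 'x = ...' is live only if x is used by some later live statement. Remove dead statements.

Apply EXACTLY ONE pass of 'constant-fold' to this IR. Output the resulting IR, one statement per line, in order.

Answer: y = 3
d = 6 * y
z = 7 - y
a = y
x = a
return a

Derivation:
Applying constant-fold statement-by-statement:
  [1] y = 3  (unchanged)
  [2] d = 6 * y  (unchanged)
  [3] z = 7 - y  (unchanged)
  [4] a = y  (unchanged)
  [5] x = a  (unchanged)
  [6] return a  (unchanged)
Result (6 stmts):
  y = 3
  d = 6 * y
  z = 7 - y
  a = y
  x = a
  return a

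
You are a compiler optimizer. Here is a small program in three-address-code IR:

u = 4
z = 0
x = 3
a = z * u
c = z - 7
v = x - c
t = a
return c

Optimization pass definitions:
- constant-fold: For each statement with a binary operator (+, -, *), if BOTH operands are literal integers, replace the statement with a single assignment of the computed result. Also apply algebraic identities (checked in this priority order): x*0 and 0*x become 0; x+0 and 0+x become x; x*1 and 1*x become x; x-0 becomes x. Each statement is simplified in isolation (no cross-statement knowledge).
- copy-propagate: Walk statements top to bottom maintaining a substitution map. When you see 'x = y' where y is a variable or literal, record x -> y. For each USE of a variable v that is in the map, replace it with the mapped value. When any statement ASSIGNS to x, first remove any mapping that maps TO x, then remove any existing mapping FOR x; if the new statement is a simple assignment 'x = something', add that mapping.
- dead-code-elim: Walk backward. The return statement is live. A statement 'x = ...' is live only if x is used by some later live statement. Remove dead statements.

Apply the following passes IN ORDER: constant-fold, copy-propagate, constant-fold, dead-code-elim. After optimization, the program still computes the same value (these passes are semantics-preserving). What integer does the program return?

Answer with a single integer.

Initial IR:
  u = 4
  z = 0
  x = 3
  a = z * u
  c = z - 7
  v = x - c
  t = a
  return c
After constant-fold (8 stmts):
  u = 4
  z = 0
  x = 3
  a = z * u
  c = z - 7
  v = x - c
  t = a
  return c
After copy-propagate (8 stmts):
  u = 4
  z = 0
  x = 3
  a = 0 * 4
  c = 0 - 7
  v = 3 - c
  t = a
  return c
After constant-fold (8 stmts):
  u = 4
  z = 0
  x = 3
  a = 0
  c = -7
  v = 3 - c
  t = a
  return c
After dead-code-elim (2 stmts):
  c = -7
  return c
Evaluate:
  u = 4  =>  u = 4
  z = 0  =>  z = 0
  x = 3  =>  x = 3
  a = z * u  =>  a = 0
  c = z - 7  =>  c = -7
  v = x - c  =>  v = 10
  t = a  =>  t = 0
  return c = -7

Answer: -7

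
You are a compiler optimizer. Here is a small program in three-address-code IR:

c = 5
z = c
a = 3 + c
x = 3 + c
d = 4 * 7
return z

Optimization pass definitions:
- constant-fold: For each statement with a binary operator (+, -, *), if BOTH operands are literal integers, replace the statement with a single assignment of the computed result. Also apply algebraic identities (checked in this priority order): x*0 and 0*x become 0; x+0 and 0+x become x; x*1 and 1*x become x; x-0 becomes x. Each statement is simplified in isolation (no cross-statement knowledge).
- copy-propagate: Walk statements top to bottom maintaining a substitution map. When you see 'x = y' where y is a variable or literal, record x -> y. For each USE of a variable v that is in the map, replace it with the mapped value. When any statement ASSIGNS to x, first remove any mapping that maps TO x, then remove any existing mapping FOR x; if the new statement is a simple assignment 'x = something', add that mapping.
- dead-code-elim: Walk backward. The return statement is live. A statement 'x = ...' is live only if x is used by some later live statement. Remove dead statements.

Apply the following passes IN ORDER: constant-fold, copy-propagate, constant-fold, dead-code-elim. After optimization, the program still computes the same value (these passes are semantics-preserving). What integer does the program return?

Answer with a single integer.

Answer: 5

Derivation:
Initial IR:
  c = 5
  z = c
  a = 3 + c
  x = 3 + c
  d = 4 * 7
  return z
After constant-fold (6 stmts):
  c = 5
  z = c
  a = 3 + c
  x = 3 + c
  d = 28
  return z
After copy-propagate (6 stmts):
  c = 5
  z = 5
  a = 3 + 5
  x = 3 + 5
  d = 28
  return 5
After constant-fold (6 stmts):
  c = 5
  z = 5
  a = 8
  x = 8
  d = 28
  return 5
After dead-code-elim (1 stmts):
  return 5
Evaluate:
  c = 5  =>  c = 5
  z = c  =>  z = 5
  a = 3 + c  =>  a = 8
  x = 3 + c  =>  x = 8
  d = 4 * 7  =>  d = 28
  return z = 5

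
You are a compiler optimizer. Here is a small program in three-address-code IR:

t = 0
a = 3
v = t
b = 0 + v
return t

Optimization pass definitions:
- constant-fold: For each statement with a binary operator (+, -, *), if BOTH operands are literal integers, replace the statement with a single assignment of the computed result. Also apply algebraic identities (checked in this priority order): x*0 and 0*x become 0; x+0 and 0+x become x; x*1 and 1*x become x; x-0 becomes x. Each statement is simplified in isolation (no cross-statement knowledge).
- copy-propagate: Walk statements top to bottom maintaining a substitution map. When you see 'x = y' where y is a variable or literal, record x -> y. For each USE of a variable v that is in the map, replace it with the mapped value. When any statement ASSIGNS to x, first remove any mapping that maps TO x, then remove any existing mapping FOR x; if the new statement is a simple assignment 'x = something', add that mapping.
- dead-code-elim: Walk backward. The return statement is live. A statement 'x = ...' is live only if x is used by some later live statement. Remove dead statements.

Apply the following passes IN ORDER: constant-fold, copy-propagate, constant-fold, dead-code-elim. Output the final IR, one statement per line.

Initial IR:
  t = 0
  a = 3
  v = t
  b = 0 + v
  return t
After constant-fold (5 stmts):
  t = 0
  a = 3
  v = t
  b = v
  return t
After copy-propagate (5 stmts):
  t = 0
  a = 3
  v = 0
  b = 0
  return 0
After constant-fold (5 stmts):
  t = 0
  a = 3
  v = 0
  b = 0
  return 0
After dead-code-elim (1 stmts):
  return 0

Answer: return 0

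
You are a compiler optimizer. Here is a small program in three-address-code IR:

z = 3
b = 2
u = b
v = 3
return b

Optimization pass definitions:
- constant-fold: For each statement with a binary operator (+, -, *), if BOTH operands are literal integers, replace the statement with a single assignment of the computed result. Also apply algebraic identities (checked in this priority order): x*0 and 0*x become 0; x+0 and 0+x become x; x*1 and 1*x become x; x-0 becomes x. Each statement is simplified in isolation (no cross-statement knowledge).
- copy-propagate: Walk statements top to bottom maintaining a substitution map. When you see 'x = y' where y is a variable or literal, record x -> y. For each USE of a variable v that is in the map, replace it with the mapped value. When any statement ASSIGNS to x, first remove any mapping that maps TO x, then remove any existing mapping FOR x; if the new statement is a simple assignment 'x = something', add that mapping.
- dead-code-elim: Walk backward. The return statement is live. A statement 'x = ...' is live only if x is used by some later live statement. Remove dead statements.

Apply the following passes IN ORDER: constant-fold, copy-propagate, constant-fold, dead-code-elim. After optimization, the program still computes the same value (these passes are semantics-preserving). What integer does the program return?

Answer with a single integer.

Answer: 2

Derivation:
Initial IR:
  z = 3
  b = 2
  u = b
  v = 3
  return b
After constant-fold (5 stmts):
  z = 3
  b = 2
  u = b
  v = 3
  return b
After copy-propagate (5 stmts):
  z = 3
  b = 2
  u = 2
  v = 3
  return 2
After constant-fold (5 stmts):
  z = 3
  b = 2
  u = 2
  v = 3
  return 2
After dead-code-elim (1 stmts):
  return 2
Evaluate:
  z = 3  =>  z = 3
  b = 2  =>  b = 2
  u = b  =>  u = 2
  v = 3  =>  v = 3
  return b = 2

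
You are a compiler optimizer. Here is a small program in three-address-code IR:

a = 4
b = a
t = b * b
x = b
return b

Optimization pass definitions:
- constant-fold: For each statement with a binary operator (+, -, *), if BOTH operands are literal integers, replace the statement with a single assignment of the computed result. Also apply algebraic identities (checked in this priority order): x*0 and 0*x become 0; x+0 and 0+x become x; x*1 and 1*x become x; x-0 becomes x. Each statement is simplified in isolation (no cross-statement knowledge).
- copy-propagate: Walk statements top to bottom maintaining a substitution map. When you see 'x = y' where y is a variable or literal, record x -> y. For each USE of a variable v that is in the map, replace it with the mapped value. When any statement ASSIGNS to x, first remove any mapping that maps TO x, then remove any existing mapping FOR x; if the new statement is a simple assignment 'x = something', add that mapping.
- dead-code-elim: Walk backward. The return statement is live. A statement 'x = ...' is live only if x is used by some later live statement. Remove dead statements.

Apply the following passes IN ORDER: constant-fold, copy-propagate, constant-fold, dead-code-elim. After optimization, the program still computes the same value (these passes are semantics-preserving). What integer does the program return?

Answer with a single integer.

Answer: 4

Derivation:
Initial IR:
  a = 4
  b = a
  t = b * b
  x = b
  return b
After constant-fold (5 stmts):
  a = 4
  b = a
  t = b * b
  x = b
  return b
After copy-propagate (5 stmts):
  a = 4
  b = 4
  t = 4 * 4
  x = 4
  return 4
After constant-fold (5 stmts):
  a = 4
  b = 4
  t = 16
  x = 4
  return 4
After dead-code-elim (1 stmts):
  return 4
Evaluate:
  a = 4  =>  a = 4
  b = a  =>  b = 4
  t = b * b  =>  t = 16
  x = b  =>  x = 4
  return b = 4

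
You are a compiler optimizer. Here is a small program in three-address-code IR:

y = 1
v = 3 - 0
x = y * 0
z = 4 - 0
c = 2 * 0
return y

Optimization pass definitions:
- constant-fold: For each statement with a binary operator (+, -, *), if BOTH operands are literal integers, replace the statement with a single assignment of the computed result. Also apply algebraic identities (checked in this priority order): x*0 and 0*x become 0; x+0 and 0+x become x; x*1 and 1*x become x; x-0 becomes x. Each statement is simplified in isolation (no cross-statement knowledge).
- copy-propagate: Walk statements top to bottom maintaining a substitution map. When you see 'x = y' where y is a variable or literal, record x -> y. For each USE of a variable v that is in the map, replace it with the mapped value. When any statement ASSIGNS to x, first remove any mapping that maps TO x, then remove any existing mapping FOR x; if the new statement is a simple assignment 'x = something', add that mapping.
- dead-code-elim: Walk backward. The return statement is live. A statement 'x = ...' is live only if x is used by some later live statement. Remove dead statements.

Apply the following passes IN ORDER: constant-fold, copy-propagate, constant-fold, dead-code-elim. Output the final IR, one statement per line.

Initial IR:
  y = 1
  v = 3 - 0
  x = y * 0
  z = 4 - 0
  c = 2 * 0
  return y
After constant-fold (6 stmts):
  y = 1
  v = 3
  x = 0
  z = 4
  c = 0
  return y
After copy-propagate (6 stmts):
  y = 1
  v = 3
  x = 0
  z = 4
  c = 0
  return 1
After constant-fold (6 stmts):
  y = 1
  v = 3
  x = 0
  z = 4
  c = 0
  return 1
After dead-code-elim (1 stmts):
  return 1

Answer: return 1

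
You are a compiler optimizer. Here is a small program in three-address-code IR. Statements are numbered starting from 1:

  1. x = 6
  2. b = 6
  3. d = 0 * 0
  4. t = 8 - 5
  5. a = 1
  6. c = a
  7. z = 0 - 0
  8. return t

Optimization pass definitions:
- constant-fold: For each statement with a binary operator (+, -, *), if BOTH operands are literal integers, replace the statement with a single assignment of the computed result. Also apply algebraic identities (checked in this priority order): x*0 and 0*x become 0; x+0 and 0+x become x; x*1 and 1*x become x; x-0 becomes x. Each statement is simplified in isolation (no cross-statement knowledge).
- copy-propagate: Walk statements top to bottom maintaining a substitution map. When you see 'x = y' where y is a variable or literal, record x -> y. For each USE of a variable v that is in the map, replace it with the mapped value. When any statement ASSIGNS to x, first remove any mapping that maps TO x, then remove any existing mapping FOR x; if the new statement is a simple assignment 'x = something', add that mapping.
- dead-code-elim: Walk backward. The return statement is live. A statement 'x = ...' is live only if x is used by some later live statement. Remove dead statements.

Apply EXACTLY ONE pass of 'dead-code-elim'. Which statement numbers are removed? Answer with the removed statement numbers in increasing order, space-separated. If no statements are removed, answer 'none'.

Backward liveness scan:
Stmt 1 'x = 6': DEAD (x not in live set [])
Stmt 2 'b = 6': DEAD (b not in live set [])
Stmt 3 'd = 0 * 0': DEAD (d not in live set [])
Stmt 4 't = 8 - 5': KEEP (t is live); live-in = []
Stmt 5 'a = 1': DEAD (a not in live set ['t'])
Stmt 6 'c = a': DEAD (c not in live set ['t'])
Stmt 7 'z = 0 - 0': DEAD (z not in live set ['t'])
Stmt 8 'return t': KEEP (return); live-in = ['t']
Removed statement numbers: [1, 2, 3, 5, 6, 7]
Surviving IR:
  t = 8 - 5
  return t

Answer: 1 2 3 5 6 7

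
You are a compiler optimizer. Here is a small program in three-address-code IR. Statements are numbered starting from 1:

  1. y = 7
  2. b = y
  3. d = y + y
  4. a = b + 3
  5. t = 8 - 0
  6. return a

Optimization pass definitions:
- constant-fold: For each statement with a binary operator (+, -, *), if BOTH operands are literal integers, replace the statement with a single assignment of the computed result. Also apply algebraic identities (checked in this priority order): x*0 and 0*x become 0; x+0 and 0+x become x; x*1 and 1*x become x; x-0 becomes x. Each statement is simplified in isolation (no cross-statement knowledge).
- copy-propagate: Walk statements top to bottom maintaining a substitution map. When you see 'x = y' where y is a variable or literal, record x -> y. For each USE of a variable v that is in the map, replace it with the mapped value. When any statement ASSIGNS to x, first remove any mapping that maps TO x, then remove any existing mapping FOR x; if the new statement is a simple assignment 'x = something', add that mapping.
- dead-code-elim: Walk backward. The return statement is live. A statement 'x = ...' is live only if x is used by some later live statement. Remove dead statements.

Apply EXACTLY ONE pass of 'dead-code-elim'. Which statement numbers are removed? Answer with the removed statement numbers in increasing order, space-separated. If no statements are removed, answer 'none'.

Backward liveness scan:
Stmt 1 'y = 7': KEEP (y is live); live-in = []
Stmt 2 'b = y': KEEP (b is live); live-in = ['y']
Stmt 3 'd = y + y': DEAD (d not in live set ['b'])
Stmt 4 'a = b + 3': KEEP (a is live); live-in = ['b']
Stmt 5 't = 8 - 0': DEAD (t not in live set ['a'])
Stmt 6 'return a': KEEP (return); live-in = ['a']
Removed statement numbers: [3, 5]
Surviving IR:
  y = 7
  b = y
  a = b + 3
  return a

Answer: 3 5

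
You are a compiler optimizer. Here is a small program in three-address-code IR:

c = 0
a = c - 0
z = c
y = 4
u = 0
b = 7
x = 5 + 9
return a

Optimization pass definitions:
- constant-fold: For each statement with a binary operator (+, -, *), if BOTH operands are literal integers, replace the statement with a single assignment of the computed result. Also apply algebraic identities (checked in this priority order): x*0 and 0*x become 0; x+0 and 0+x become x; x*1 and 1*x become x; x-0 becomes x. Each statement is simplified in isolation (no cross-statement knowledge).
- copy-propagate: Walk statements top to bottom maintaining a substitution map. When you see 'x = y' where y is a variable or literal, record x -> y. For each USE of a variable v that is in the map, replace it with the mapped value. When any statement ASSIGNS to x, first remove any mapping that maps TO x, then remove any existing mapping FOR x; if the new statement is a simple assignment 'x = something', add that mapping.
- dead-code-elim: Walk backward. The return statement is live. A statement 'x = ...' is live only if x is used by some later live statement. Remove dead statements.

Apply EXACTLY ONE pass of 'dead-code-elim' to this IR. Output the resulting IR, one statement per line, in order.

Answer: c = 0
a = c - 0
return a

Derivation:
Applying dead-code-elim statement-by-statement:
  [8] return a  -> KEEP (return); live=['a']
  [7] x = 5 + 9  -> DEAD (x not live)
  [6] b = 7  -> DEAD (b not live)
  [5] u = 0  -> DEAD (u not live)
  [4] y = 4  -> DEAD (y not live)
  [3] z = c  -> DEAD (z not live)
  [2] a = c - 0  -> KEEP; live=['c']
  [1] c = 0  -> KEEP; live=[]
Result (3 stmts):
  c = 0
  a = c - 0
  return a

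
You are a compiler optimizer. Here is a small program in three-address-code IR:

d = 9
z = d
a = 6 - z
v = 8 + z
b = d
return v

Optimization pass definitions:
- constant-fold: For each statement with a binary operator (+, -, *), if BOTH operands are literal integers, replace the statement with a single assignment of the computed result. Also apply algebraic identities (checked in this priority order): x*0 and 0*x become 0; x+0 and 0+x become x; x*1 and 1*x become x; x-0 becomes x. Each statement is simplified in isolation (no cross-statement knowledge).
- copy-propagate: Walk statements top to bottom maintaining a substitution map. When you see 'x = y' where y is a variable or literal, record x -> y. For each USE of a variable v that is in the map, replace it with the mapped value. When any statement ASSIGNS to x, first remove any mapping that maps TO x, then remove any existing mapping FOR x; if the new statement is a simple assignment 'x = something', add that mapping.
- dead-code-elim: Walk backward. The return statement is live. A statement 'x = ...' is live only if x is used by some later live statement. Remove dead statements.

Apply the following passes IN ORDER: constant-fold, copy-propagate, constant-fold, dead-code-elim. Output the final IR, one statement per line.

Initial IR:
  d = 9
  z = d
  a = 6 - z
  v = 8 + z
  b = d
  return v
After constant-fold (6 stmts):
  d = 9
  z = d
  a = 6 - z
  v = 8 + z
  b = d
  return v
After copy-propagate (6 stmts):
  d = 9
  z = 9
  a = 6 - 9
  v = 8 + 9
  b = 9
  return v
After constant-fold (6 stmts):
  d = 9
  z = 9
  a = -3
  v = 17
  b = 9
  return v
After dead-code-elim (2 stmts):
  v = 17
  return v

Answer: v = 17
return v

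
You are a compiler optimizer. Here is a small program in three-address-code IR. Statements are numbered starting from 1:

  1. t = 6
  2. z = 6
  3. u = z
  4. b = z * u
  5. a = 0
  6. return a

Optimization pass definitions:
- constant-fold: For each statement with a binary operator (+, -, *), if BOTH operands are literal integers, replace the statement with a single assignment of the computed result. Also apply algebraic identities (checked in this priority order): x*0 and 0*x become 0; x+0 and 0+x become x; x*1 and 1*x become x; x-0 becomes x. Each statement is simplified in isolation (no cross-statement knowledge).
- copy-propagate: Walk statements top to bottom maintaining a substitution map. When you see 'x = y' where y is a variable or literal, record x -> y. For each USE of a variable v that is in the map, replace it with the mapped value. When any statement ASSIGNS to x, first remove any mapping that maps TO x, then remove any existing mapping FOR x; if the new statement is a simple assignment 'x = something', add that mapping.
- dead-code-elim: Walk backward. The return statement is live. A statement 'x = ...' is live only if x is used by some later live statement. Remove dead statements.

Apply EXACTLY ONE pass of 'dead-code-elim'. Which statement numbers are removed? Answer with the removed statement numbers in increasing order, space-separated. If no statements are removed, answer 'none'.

Answer: 1 2 3 4

Derivation:
Backward liveness scan:
Stmt 1 't = 6': DEAD (t not in live set [])
Stmt 2 'z = 6': DEAD (z not in live set [])
Stmt 3 'u = z': DEAD (u not in live set [])
Stmt 4 'b = z * u': DEAD (b not in live set [])
Stmt 5 'a = 0': KEEP (a is live); live-in = []
Stmt 6 'return a': KEEP (return); live-in = ['a']
Removed statement numbers: [1, 2, 3, 4]
Surviving IR:
  a = 0
  return a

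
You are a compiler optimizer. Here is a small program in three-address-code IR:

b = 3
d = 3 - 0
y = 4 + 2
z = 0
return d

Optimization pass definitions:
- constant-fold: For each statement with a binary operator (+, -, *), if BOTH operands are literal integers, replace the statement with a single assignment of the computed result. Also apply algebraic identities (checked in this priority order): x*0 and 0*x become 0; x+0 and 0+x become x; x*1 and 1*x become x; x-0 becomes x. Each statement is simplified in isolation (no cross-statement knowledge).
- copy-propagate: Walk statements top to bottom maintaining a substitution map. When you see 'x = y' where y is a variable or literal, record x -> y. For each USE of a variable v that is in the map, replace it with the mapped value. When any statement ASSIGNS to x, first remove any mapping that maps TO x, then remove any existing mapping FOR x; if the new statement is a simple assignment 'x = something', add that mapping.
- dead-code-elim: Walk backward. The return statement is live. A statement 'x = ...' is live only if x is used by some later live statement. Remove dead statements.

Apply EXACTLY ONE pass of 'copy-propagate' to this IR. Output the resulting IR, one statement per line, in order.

Answer: b = 3
d = 3 - 0
y = 4 + 2
z = 0
return d

Derivation:
Applying copy-propagate statement-by-statement:
  [1] b = 3  (unchanged)
  [2] d = 3 - 0  (unchanged)
  [3] y = 4 + 2  (unchanged)
  [4] z = 0  (unchanged)
  [5] return d  (unchanged)
Result (5 stmts):
  b = 3
  d = 3 - 0
  y = 4 + 2
  z = 0
  return d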